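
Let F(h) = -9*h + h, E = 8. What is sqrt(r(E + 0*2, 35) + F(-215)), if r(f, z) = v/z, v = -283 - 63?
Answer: sqrt(2094890)/35 ≈ 41.354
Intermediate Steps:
v = -346
r(f, z) = -346/z
F(h) = -8*h
sqrt(r(E + 0*2, 35) + F(-215)) = sqrt(-346/35 - 8*(-215)) = sqrt(-346*1/35 + 1720) = sqrt(-346/35 + 1720) = sqrt(59854/35) = sqrt(2094890)/35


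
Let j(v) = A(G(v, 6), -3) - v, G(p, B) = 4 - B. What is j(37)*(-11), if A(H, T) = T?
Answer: 440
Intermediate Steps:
j(v) = -3 - v
j(37)*(-11) = (-3 - 1*37)*(-11) = (-3 - 37)*(-11) = -40*(-11) = 440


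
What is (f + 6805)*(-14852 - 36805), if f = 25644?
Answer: -1676217993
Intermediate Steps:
(f + 6805)*(-14852 - 36805) = (25644 + 6805)*(-14852 - 36805) = 32449*(-51657) = -1676217993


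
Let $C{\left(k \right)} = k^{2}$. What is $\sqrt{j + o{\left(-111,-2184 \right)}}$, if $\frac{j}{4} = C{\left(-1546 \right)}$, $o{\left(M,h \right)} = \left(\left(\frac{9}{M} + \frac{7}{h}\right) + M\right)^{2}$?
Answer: $\frac{\sqrt{1275709502101753}}{11544} \approx 3094.0$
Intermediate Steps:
$o{\left(M,h \right)} = \left(M + \frac{7}{h} + \frac{9}{M}\right)^{2}$ ($o{\left(M,h \right)} = \left(\left(\frac{7}{h} + \frac{9}{M}\right) + M\right)^{2} = \left(M + \frac{7}{h} + \frac{9}{M}\right)^{2}$)
$j = 9560464$ ($j = 4 \left(-1546\right)^{2} = 4 \cdot 2390116 = 9560464$)
$\sqrt{j + o{\left(-111,-2184 \right)}} = \sqrt{9560464 + \frac{\left(7 \left(-111\right) + 9 \left(-2184\right) - 2184 \left(-111\right)^{2}\right)^{2}}{12321 \cdot 4769856}} = \sqrt{9560464 + \frac{1}{12321} \cdot \frac{1}{4769856} \left(-777 - 19656 - 26909064\right)^{2}} = \sqrt{9560464 + \frac{1}{12321} \cdot \frac{1}{4769856} \left(-26929497\right)^{2}} = \sqrt{9560464 + \frac{1}{12321} \cdot \frac{1}{4769856} \cdot 725197808673009} = \sqrt{9560464 + \frac{1644439475449}{133263936}} = \sqrt{\frac{1275709502101753}{133263936}} = \frac{\sqrt{1275709502101753}}{11544}$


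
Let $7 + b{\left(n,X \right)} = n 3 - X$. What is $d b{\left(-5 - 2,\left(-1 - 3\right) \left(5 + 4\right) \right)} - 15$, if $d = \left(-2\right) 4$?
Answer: $-79$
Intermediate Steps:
$d = -8$
$b{\left(n,X \right)} = -7 - X + 3 n$ ($b{\left(n,X \right)} = -7 - \left(X - n 3\right) = -7 - \left(X - 3 n\right) = -7 - X + 3 n$)
$d b{\left(-5 - 2,\left(-1 - 3\right) \left(5 + 4\right) \right)} - 15 = - 8 \left(-7 - \left(-1 - 3\right) \left(5 + 4\right) + 3 \left(-5 - 2\right)\right) - 15 = - 8 \left(-7 - \left(-4\right) 9 + 3 \left(-7\right)\right) - 15 = - 8 \left(-7 - -36 - 21\right) - 15 = - 8 \left(-7 + 36 - 21\right) - 15 = \left(-8\right) 8 - 15 = -64 - 15 = -79$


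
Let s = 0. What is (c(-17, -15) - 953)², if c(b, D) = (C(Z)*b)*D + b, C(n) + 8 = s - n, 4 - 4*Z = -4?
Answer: 12390400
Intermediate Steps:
Z = 2 (Z = 1 - ¼*(-4) = 1 + 1 = 2)
C(n) = -8 - n (C(n) = -8 + (0 - n) = -8 - n)
c(b, D) = b - 10*D*b (c(b, D) = ((-8 - 1*2)*b)*D + b = ((-8 - 2)*b)*D + b = (-10*b)*D + b = -10*D*b + b = b - 10*D*b)
(c(-17, -15) - 953)² = (-17*(1 - 10*(-15)) - 953)² = (-17*(1 + 150) - 953)² = (-17*151 - 953)² = (-2567 - 953)² = (-3520)² = 12390400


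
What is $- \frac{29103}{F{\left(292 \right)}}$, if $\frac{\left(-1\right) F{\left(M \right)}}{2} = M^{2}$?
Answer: $\frac{29103}{170528} \approx 0.17066$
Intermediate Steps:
$F{\left(M \right)} = - 2 M^{2}$
$- \frac{29103}{F{\left(292 \right)}} = - \frac{29103}{\left(-2\right) 292^{2}} = - \frac{29103}{\left(-2\right) 85264} = - \frac{29103}{-170528} = \left(-29103\right) \left(- \frac{1}{170528}\right) = \frac{29103}{170528}$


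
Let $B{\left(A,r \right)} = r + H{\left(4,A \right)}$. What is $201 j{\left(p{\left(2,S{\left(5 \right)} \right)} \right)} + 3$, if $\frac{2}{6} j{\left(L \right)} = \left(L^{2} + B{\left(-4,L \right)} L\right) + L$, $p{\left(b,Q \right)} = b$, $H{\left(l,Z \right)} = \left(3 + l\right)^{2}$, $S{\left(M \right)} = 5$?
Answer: $65127$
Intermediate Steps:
$B{\left(A,r \right)} = 49 + r$ ($B{\left(A,r \right)} = r + \left(3 + 4\right)^{2} = r + 7^{2} = r + 49 = 49 + r$)
$j{\left(L \right)} = 3 L + 3 L^{2} + 3 L \left(49 + L\right)$ ($j{\left(L \right)} = 3 \left(\left(L^{2} + \left(49 + L\right) L\right) + L\right) = 3 \left(\left(L^{2} + L \left(49 + L\right)\right) + L\right) = 3 \left(L + L^{2} + L \left(49 + L\right)\right) = 3 L + 3 L^{2} + 3 L \left(49 + L\right)$)
$201 j{\left(p{\left(2,S{\left(5 \right)} \right)} \right)} + 3 = 201 \cdot 6 \cdot 2 \left(25 + 2\right) + 3 = 201 \cdot 6 \cdot 2 \cdot 27 + 3 = 201 \cdot 324 + 3 = 65124 + 3 = 65127$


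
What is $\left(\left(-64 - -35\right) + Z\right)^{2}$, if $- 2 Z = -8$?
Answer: $625$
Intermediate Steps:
$Z = 4$ ($Z = \left(- \frac{1}{2}\right) \left(-8\right) = 4$)
$\left(\left(-64 - -35\right) + Z\right)^{2} = \left(\left(-64 - -35\right) + 4\right)^{2} = \left(\left(-64 + 35\right) + 4\right)^{2} = \left(-29 + 4\right)^{2} = \left(-25\right)^{2} = 625$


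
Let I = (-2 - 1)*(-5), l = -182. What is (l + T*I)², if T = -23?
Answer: 277729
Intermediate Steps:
I = 15 (I = -3*(-5) = 15)
(l + T*I)² = (-182 - 23*15)² = (-182 - 345)² = (-527)² = 277729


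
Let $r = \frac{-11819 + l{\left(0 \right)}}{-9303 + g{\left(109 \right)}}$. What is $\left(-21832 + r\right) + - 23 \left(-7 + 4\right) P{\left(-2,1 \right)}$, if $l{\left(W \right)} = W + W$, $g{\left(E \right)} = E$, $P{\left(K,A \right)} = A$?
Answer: $- \frac{200077203}{9194} \approx -21762.0$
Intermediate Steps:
$l{\left(W \right)} = 2 W$
$r = \frac{11819}{9194}$ ($r = \frac{-11819 + 2 \cdot 0}{-9303 + 109} = \frac{-11819 + 0}{-9194} = \left(-11819\right) \left(- \frac{1}{9194}\right) = \frac{11819}{9194} \approx 1.2855$)
$\left(-21832 + r\right) + - 23 \left(-7 + 4\right) P{\left(-2,1 \right)} = \left(-21832 + \frac{11819}{9194}\right) + - 23 \left(-7 + 4\right) 1 = - \frac{200711589}{9194} + \left(-23\right) \left(-3\right) 1 = - \frac{200711589}{9194} + 69 \cdot 1 = - \frac{200711589}{9194} + 69 = - \frac{200077203}{9194}$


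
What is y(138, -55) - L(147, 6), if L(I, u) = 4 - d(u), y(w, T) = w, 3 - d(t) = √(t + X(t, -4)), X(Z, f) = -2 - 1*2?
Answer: 137 - √2 ≈ 135.59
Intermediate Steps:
X(Z, f) = -4 (X(Z, f) = -2 - 2 = -4)
d(t) = 3 - √(-4 + t) (d(t) = 3 - √(t - 4) = 3 - √(-4 + t))
L(I, u) = 1 + √(-4 + u) (L(I, u) = 4 - (3 - √(-4 + u)) = 4 + (-3 + √(-4 + u)) = 1 + √(-4 + u))
y(138, -55) - L(147, 6) = 138 - (1 + √(-4 + 6)) = 138 - (1 + √2) = 138 + (-1 - √2) = 137 - √2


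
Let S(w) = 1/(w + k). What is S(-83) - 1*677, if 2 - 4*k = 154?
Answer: -81918/121 ≈ -677.01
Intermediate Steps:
k = -38 (k = 1/2 - 1/4*154 = 1/2 - 77/2 = -38)
S(w) = 1/(-38 + w) (S(w) = 1/(w - 38) = 1/(-38 + w))
S(-83) - 1*677 = 1/(-38 - 83) - 1*677 = 1/(-121) - 677 = -1/121 - 677 = -81918/121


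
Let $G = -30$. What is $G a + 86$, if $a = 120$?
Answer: $-3514$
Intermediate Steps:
$G a + 86 = \left(-30\right) 120 + 86 = -3600 + 86 = -3514$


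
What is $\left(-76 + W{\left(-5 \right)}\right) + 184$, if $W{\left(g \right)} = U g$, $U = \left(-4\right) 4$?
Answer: $188$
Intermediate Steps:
$U = -16$
$W{\left(g \right)} = - 16 g$
$\left(-76 + W{\left(-5 \right)}\right) + 184 = \left(-76 - -80\right) + 184 = \left(-76 + 80\right) + 184 = 4 + 184 = 188$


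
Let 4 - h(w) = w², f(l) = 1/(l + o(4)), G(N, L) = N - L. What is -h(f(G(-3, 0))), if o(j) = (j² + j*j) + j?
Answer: -4355/1089 ≈ -3.9991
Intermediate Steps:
o(j) = j + 2*j² (o(j) = (j² + j²) + j = 2*j² + j = j + 2*j²)
f(l) = 1/(36 + l) (f(l) = 1/(l + 4*(1 + 2*4)) = 1/(l + 4*(1 + 8)) = 1/(l + 4*9) = 1/(l + 36) = 1/(36 + l))
h(w) = 4 - w²
-h(f(G(-3, 0))) = -(4 - (1/(36 + (-3 - 1*0)))²) = -(4 - (1/(36 + (-3 + 0)))²) = -(4 - (1/(36 - 3))²) = -(4 - (1/33)²) = -(4 - 1*1/1089) = -(4 - 1/1089) = -1*4355/1089 = -4355/1089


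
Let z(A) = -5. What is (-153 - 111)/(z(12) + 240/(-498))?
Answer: 21912/455 ≈ 48.158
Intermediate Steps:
(-153 - 111)/(z(12) + 240/(-498)) = (-153 - 111)/(-5 + 240/(-498)) = -264/(-5 + 240*(-1/498)) = -264/(-5 - 40/83) = -264/(-455/83) = -264*(-83/455) = 21912/455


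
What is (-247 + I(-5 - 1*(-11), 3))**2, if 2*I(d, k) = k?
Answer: 241081/4 ≈ 60270.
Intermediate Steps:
I(d, k) = k/2
(-247 + I(-5 - 1*(-11), 3))**2 = (-247 + (1/2)*3)**2 = (-247 + 3/2)**2 = (-491/2)**2 = 241081/4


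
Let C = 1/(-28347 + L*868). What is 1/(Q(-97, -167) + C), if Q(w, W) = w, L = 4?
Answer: -24875/2412876 ≈ -0.010309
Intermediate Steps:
C = -1/24875 (C = 1/(-28347 + 4*868) = 1/(-28347 + 3472) = 1/(-24875) = -1/24875 ≈ -4.0201e-5)
1/(Q(-97, -167) + C) = 1/(-97 - 1/24875) = 1/(-2412876/24875) = -24875/2412876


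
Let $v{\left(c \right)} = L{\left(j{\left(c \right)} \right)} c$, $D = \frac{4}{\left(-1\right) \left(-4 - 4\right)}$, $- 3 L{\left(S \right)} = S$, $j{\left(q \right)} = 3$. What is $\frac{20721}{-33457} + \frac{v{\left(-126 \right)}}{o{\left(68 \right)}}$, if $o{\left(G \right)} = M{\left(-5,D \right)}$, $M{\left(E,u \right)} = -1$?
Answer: $- \frac{4236303}{33457} \approx -126.62$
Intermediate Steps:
$L{\left(S \right)} = - \frac{S}{3}$
$D = \frac{1}{2}$ ($D = \frac{4}{\left(-1\right) \left(-8\right)} = \frac{4}{8} = 4 \cdot \frac{1}{8} = \frac{1}{2} \approx 0.5$)
$o{\left(G \right)} = -1$
$v{\left(c \right)} = - c$ ($v{\left(c \right)} = \left(- \frac{1}{3}\right) 3 c = - c$)
$\frac{20721}{-33457} + \frac{v{\left(-126 \right)}}{o{\left(68 \right)}} = \frac{20721}{-33457} + \frac{\left(-1\right) \left(-126\right)}{-1} = 20721 \left(- \frac{1}{33457}\right) + 126 \left(-1\right) = - \frac{20721}{33457} - 126 = - \frac{4236303}{33457}$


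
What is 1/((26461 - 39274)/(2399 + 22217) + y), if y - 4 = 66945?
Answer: 24616/1648003771 ≈ 1.4937e-5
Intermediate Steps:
y = 66949 (y = 4 + 66945 = 66949)
1/((26461 - 39274)/(2399 + 22217) + y) = 1/((26461 - 39274)/(2399 + 22217) + 66949) = 1/(-12813/24616 + 66949) = 1/(1648003771/24616) = 24616/1648003771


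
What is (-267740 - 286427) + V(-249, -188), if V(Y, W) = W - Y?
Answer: -554106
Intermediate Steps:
(-267740 - 286427) + V(-249, -188) = (-267740 - 286427) + (-188 - 1*(-249)) = -554167 + (-188 + 249) = -554167 + 61 = -554106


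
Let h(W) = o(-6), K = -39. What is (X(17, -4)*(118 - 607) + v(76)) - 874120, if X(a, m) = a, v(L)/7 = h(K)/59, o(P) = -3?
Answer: -52063568/59 ≈ -8.8243e+5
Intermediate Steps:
h(W) = -3
v(L) = -21/59 (v(L) = 7*(-3/59) = -21/59)
(X(17, -4)*(118 - 607) + v(76)) - 874120 = (17*(118 - 607) - 21/59) - 874120 = (17*(-489) - 21/59) - 874120 = (-8313 - 21/59) - 874120 = -490488/59 - 874120 = -52063568/59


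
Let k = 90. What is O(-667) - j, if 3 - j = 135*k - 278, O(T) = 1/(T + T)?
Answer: 15833245/1334 ≈ 11869.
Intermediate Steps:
O(T) = 1/(2*T)
j = -11869 (j = 3 - (135*90 - 278) = 3 - (12150 - 278) = 3 - 1*11872 = 3 - 11872 = -11869)
O(-667) - j = (½)/(-667) - 1*(-11869) = (½)*(-1/667) + 11869 = -1/1334 + 11869 = 15833245/1334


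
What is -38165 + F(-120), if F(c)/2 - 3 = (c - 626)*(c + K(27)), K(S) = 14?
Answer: 119993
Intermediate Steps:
F(c) = 6 + 2*(-626 + c)*(14 + c) (F(c) = 6 + 2*((c - 626)*(c + 14)) = 6 + 2*((-626 + c)*(14 + c)) = 6 + 2*(-626 + c)*(14 + c))
-38165 + F(-120) = -38165 + (-17522 - 1224*(-120) + 2*(-120)**2) = -38165 + (-17522 + 146880 + 2*14400) = -38165 + (-17522 + 146880 + 28800) = -38165 + 158158 = 119993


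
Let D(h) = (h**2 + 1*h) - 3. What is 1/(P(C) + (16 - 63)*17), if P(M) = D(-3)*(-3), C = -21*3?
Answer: -1/808 ≈ -0.0012376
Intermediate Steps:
D(h) = -3 + h + h**2 (D(h) = (h**2 + h) - 3 = (h + h**2) - 3 = -3 + h + h**2)
C = -63
P(M) = -9 (P(M) = (-3 - 3 + (-3)**2)*(-3) = (-3 - 3 + 9)*(-3) = 3*(-3) = -9)
1/(P(C) + (16 - 63)*17) = 1/(-9 + (16 - 63)*17) = 1/(-9 - 47*17) = 1/(-9 - 799) = 1/(-808) = -1/808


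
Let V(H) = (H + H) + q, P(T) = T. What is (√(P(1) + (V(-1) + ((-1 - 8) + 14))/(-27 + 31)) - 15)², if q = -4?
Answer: (30 - √3)²/4 ≈ 199.77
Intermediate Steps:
V(H) = -4 + 2*H (V(H) = (H + H) - 4 = 2*H - 4 = -4 + 2*H)
(√(P(1) + (V(-1) + ((-1 - 8) + 14))/(-27 + 31)) - 15)² = (√(1 + ((-4 + 2*(-1)) + ((-1 - 8) + 14))/(-27 + 31)) - 15)² = (√(1 + ((-4 - 2) + (-9 + 14))/4) - 15)² = (√(1 + (-6 + 5)*(¼)) - 15)² = (√(1 - 1*¼) - 15)² = (√(1 - ¼) - 15)² = (√(¾) - 15)² = (√3/2 - 15)² = (-15 + √3/2)²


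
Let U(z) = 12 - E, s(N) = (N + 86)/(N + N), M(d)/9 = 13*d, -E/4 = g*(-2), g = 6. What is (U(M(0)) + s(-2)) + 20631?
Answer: 20574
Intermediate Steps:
E = 48 (E = -24*(-2) = -4*(-12) = 48)
M(d) = 117*d (M(d) = 9*(13*d) = 117*d)
s(N) = (86 + N)/(2*N) (s(N) = (86 + N)/((2*N)) = (86 + N)*(1/(2*N)) = (86 + N)/(2*N))
U(z) = -36 (U(z) = 12 - 1*48 = 12 - 48 = -36)
(U(M(0)) + s(-2)) + 20631 = (-36 + (½)*(86 - 2)/(-2)) + 20631 = (-36 + (½)*(-½)*84) + 20631 = (-36 - 21) + 20631 = -57 + 20631 = 20574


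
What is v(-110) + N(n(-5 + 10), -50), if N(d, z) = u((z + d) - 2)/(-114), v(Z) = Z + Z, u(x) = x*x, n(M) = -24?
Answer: -812/3 ≈ -270.67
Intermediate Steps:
u(x) = x²
v(Z) = 2*Z
N(d, z) = -(-2 + d + z)²/114 (N(d, z) = ((z + d) - 2)²/(-114) = ((d + z) - 2)²*(-1/114) = (-2 + d + z)²*(-1/114) = -(-2 + d + z)²/114)
v(-110) + N(n(-5 + 10), -50) = 2*(-110) - (-2 - 24 - 50)²/114 = -220 - 1/114*(-76)² = -220 - 1/114*5776 = -220 - 152/3 = -812/3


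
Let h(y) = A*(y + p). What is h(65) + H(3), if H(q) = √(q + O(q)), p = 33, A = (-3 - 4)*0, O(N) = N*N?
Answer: 2*√3 ≈ 3.4641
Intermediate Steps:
O(N) = N²
A = 0 (A = -7*0 = 0)
h(y) = 0 (h(y) = 0*(y + 33) = 0*(33 + y) = 0)
H(q) = √(q + q²)
h(65) + H(3) = 0 + √(3*(1 + 3)) = 0 + √(3*4) = 0 + √12 = 0 + 2*√3 = 2*√3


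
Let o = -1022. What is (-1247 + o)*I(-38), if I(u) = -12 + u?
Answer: 113450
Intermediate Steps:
(-1247 + o)*I(-38) = (-1247 - 1022)*(-12 - 38) = -2269*(-50) = 113450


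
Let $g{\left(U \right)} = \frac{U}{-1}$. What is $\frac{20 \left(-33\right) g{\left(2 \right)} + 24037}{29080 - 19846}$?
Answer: $\frac{25357}{9234} \approx 2.746$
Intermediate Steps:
$g{\left(U \right)} = - U$ ($g{\left(U \right)} = U \left(-1\right) = - U$)
$\frac{20 \left(-33\right) g{\left(2 \right)} + 24037}{29080 - 19846} = \frac{20 \left(-33\right) \left(\left(-1\right) 2\right) + 24037}{29080 - 19846} = \frac{\left(-660\right) \left(-2\right) + 24037}{9234} = \left(1320 + 24037\right) \frac{1}{9234} = 25357 \cdot \frac{1}{9234} = \frac{25357}{9234}$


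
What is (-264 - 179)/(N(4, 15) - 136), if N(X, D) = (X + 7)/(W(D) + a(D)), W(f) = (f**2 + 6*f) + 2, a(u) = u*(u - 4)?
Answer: 213526/65541 ≈ 3.2579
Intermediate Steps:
a(u) = u*(-4 + u)
W(f) = 2 + f**2 + 6*f
N(X, D) = (7 + X)/(2 + D**2 + 6*D + D*(-4 + D)) (N(X, D) = (X + 7)/((2 + D**2 + 6*D) + D*(-4 + D)) = (7 + X)/(2 + D**2 + 6*D + D*(-4 + D)))
(-264 - 179)/(N(4, 15) - 136) = (-264 - 179)/((7 + 4)/(2*(1 + 15 + 15**2)) - 136) = -443/((1/2)*11/(1 + 15 + 225) - 136) = -443/((1/2)*11/241 - 136) = -443/((1/2)*(1/241)*11 - 136) = -443/(11/482 - 136) = -443/(-65541/482) = -443*(-482/65541) = 213526/65541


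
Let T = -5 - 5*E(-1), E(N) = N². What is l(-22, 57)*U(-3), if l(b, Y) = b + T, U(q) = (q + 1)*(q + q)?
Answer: -384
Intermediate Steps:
U(q) = 2*q*(1 + q) (U(q) = (1 + q)*(2*q) = 2*q*(1 + q))
T = -10 (T = -5 - 5*(-1)² = -5 - 5*1 = -5 - 5 = -10)
l(b, Y) = -10 + b (l(b, Y) = b - 10 = -10 + b)
l(-22, 57)*U(-3) = (-10 - 22)*(2*(-3)*(1 - 3)) = -64*(-3)*(-2) = -32*12 = -384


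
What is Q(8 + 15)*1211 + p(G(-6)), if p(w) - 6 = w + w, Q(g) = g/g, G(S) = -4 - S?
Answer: 1221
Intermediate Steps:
Q(g) = 1
p(w) = 6 + 2*w (p(w) = 6 + (w + w) = 6 + 2*w)
Q(8 + 15)*1211 + p(G(-6)) = 1*1211 + (6 + 2*(-4 - 1*(-6))) = 1211 + (6 + 2*(-4 + 6)) = 1211 + (6 + 2*2) = 1211 + (6 + 4) = 1211 + 10 = 1221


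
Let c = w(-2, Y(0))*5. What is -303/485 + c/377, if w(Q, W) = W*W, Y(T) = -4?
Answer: -75431/182845 ≈ -0.41254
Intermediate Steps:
w(Q, W) = W²
c = 80 (c = (-4)²*5 = 16*5 = 80)
-303/485 + c/377 = -303/485 + 80/377 = -75431/182845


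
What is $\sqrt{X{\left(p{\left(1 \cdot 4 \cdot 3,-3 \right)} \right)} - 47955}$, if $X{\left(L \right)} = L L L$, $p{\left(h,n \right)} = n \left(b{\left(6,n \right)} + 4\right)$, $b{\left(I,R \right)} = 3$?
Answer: $8 i \sqrt{894} \approx 239.2 i$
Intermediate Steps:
$p{\left(h,n \right)} = 7 n$ ($p{\left(h,n \right)} = n \left(3 + 4\right) = n 7 = 7 n$)
$X{\left(L \right)} = L^{3}$ ($X{\left(L \right)} = L^{2} L = L^{3}$)
$\sqrt{X{\left(p{\left(1 \cdot 4 \cdot 3,-3 \right)} \right)} - 47955} = \sqrt{\left(7 \left(-3\right)\right)^{3} - 47955} = \sqrt{\left(-21\right)^{3} - 47955} = \sqrt{-9261 - 47955} = \sqrt{-57216} = 8 i \sqrt{894}$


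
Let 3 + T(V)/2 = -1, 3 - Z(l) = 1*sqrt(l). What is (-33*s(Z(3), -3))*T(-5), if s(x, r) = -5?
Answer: -1320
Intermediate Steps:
Z(l) = 3 - sqrt(l)
T(V) = -8 (T(V) = -6 + 2*(-1) = -6 - 2 = -8)
(-33*s(Z(3), -3))*T(-5) = -33*(-5)*(-8) = 165*(-8) = -1320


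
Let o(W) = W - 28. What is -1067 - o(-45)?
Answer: -994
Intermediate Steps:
o(W) = -28 + W
-1067 - o(-45) = -1067 - (-28 - 45) = -1067 - 1*(-73) = -1067 + 73 = -994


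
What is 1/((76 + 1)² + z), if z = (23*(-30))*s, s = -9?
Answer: 1/12139 ≈ 8.2379e-5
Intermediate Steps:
z = 6210 (z = (23*(-30))*(-9) = -690*(-9) = 6210)
1/((76 + 1)² + z) = 1/((76 + 1)² + 6210) = 1/(77² + 6210) = 1/(5929 + 6210) = 1/12139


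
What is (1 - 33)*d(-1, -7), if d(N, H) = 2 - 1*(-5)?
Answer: -224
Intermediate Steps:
d(N, H) = 7 (d(N, H) = 2 + 5 = 7)
(1 - 33)*d(-1, -7) = (1 - 33)*7 = -32*7 = -224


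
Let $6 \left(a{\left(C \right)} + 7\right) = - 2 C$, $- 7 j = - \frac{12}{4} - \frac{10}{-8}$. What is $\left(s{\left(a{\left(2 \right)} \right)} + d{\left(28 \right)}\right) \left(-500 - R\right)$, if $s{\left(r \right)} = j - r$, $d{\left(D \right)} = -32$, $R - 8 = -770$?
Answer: $- \frac{37859}{6} \approx -6309.8$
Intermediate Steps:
$R = -762$ ($R = 8 - 770 = -762$)
$j = \frac{1}{4}$ ($j = - \frac{- \frac{12}{4} - \frac{10}{-8}}{7} = - \frac{\left(-12\right) \frac{1}{4} - - \frac{5}{4}}{7} = - \frac{-3 + \frac{5}{4}}{7} = \left(- \frac{1}{7}\right) \left(- \frac{7}{4}\right) = \frac{1}{4} \approx 0.25$)
$a{\left(C \right)} = -7 - \frac{C}{3}$ ($a{\left(C \right)} = -7 + \frac{\left(-2\right) C}{6} = -7 - \frac{C}{3}$)
$s{\left(r \right)} = \frac{1}{4} - r$
$\left(s{\left(a{\left(2 \right)} \right)} + d{\left(28 \right)}\right) \left(-500 - R\right) = \left(\left(\frac{1}{4} - \left(-7 - \frac{2}{3}\right)\right) - 32\right) \left(-500 - -762\right) = \left(\left(\frac{1}{4} - \left(-7 - \frac{2}{3}\right)\right) - 32\right) \left(-500 + 762\right) = \left(\left(\frac{1}{4} - - \frac{23}{3}\right) - 32\right) 262 = \left(\left(\frac{1}{4} + \frac{23}{3}\right) - 32\right) 262 = \left(\frac{95}{12} - 32\right) 262 = \left(- \frac{289}{12}\right) 262 = - \frac{37859}{6}$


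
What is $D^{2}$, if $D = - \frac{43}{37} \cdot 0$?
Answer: $0$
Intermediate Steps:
$D = 0$ ($D = \left(-43\right) \frac{1}{37} \cdot 0 = \left(- \frac{43}{37}\right) 0 = 0$)
$D^{2} = 0^{2} = 0$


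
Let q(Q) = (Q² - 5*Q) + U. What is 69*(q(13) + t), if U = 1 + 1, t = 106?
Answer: 14628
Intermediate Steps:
U = 2
q(Q) = 2 + Q² - 5*Q (q(Q) = (Q² - 5*Q) + 2 = 2 + Q² - 5*Q)
69*(q(13) + t) = 69*((2 + 13² - 5*13) + 106) = 69*((2 + 169 - 65) + 106) = 69*(106 + 106) = 69*212 = 14628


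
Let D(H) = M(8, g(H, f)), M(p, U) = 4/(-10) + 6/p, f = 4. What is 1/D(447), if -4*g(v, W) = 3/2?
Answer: 20/7 ≈ 2.8571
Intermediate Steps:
g(v, W) = -3/8 (g(v, W) = -3/(4*2) = -¼*3/2 = -3/8)
M(p, U) = -⅖ + 6/p (M(p, U) = 4*(-⅒) + 6/p = -⅖ + 6/p)
D(H) = 7/20 (D(H) = -⅖ + 6/8 = -⅖ + 6*(⅛) = -⅖ + ¾ = 7/20)
1/D(447) = 1/(7/20) = 20/7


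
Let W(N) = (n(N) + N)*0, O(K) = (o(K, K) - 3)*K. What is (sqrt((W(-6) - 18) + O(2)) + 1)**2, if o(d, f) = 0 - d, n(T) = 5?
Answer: -27 + 4*I*sqrt(7) ≈ -27.0 + 10.583*I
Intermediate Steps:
o(d, f) = -d
O(K) = K*(-3 - K) (O(K) = (-K - 3)*K = (-3 - K)*K = K*(-3 - K))
W(N) = 0 (W(N) = (5 + N)*0 = 0)
(sqrt((W(-6) - 18) + O(2)) + 1)**2 = (sqrt((0 - 18) - 1*2*(3 + 2)) + 1)**2 = (sqrt(-18 - 1*2*5) + 1)**2 = (sqrt(-18 - 10) + 1)**2 = (sqrt(-28) + 1)**2 = (2*I*sqrt(7) + 1)**2 = (1 + 2*I*sqrt(7))**2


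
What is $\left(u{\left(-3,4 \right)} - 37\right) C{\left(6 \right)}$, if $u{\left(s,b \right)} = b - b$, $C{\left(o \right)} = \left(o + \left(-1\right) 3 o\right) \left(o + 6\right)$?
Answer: $5328$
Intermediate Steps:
$C{\left(o \right)} = - 2 o \left(6 + o\right)$ ($C{\left(o \right)} = \left(o - 3 o\right) \left(6 + o\right) = - 2 o \left(6 + o\right)$)
$u{\left(s,b \right)} = 0$
$\left(u{\left(-3,4 \right)} - 37\right) C{\left(6 \right)} = \left(0 - 37\right) \left(\left(-2\right) 6 \left(6 + 6\right)\right) = - 37 \left(\left(-2\right) 6 \cdot 12\right) = \left(-37\right) \left(-144\right) = 5328$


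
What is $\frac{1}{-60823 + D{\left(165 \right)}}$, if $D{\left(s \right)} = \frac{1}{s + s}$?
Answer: $- \frac{330}{20071589} \approx -1.6441 \cdot 10^{-5}$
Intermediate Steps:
$D{\left(s \right)} = \frac{1}{2 s}$
$\frac{1}{-60823 + D{\left(165 \right)}} = \frac{1}{-60823 + \frac{1}{2 \cdot 165}} = \frac{1}{-60823 + \frac{1}{2} \cdot \frac{1}{165}} = \frac{1}{-60823 + \frac{1}{330}} = \frac{1}{- \frac{20071589}{330}} = - \frac{330}{20071589}$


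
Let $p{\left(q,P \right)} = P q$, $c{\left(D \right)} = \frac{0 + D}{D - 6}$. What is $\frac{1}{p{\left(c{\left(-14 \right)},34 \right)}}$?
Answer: $\frac{5}{119} \approx 0.042017$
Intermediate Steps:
$c{\left(D \right)} = \frac{D}{-6 + D}$
$\frac{1}{p{\left(c{\left(-14 \right)},34 \right)}} = \frac{1}{34 \left(- \frac{14}{-6 - 14}\right)} = \frac{1}{34 \left(- \frac{14}{-20}\right)} = \frac{1}{34 \left(\left(-14\right) \left(- \frac{1}{20}\right)\right)} = \frac{1}{34 \cdot \frac{7}{10}} = \frac{1}{\frac{119}{5}} = \frac{5}{119}$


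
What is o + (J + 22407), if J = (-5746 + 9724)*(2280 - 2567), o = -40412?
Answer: -1159691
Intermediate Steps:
J = -1141686 (J = 3978*(-287) = -1141686)
o + (J + 22407) = -40412 + (-1141686 + 22407) = -40412 - 1119279 = -1159691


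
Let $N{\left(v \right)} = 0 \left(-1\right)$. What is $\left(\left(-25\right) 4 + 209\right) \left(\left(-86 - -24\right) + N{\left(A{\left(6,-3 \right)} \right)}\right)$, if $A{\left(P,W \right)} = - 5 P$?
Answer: $-6758$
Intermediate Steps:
$N{\left(v \right)} = 0$
$\left(\left(-25\right) 4 + 209\right) \left(\left(-86 - -24\right) + N{\left(A{\left(6,-3 \right)} \right)}\right) = \left(\left(-25\right) 4 + 209\right) \left(\left(-86 - -24\right) + 0\right) = \left(-100 + 209\right) \left(\left(-86 + 24\right) + 0\right) = 109 \left(-62 + 0\right) = 109 \left(-62\right) = -6758$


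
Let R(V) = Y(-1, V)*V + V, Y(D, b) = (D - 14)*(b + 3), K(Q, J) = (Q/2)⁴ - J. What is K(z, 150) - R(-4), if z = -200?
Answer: 99999914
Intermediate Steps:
K(Q, J) = -J + Q⁴/16 (K(Q, J) = (Q*(½))⁴ - J = (Q/2)⁴ - J = Q⁴/16 - J = -J + Q⁴/16)
Y(D, b) = (-14 + D)*(3 + b)
R(V) = V + V*(-45 - 15*V) (R(V) = (-42 - 14*V + 3*(-1) - V)*V + V = (-42 - 14*V - 3 - V)*V + V = (-45 - 15*V)*V + V = V*(-45 - 15*V) + V = V + V*(-45 - 15*V))
K(z, 150) - R(-4) = (-1*150 + (1/16)*(-200)⁴) - (-1)*(-4)*(44 + 15*(-4)) = (-150 + (1/16)*1600000000) - (-1)*(-4)*(44 - 60) = (-150 + 100000000) - (-1)*(-4)*(-16) = 99999850 - 1*(-64) = 99999850 + 64 = 99999914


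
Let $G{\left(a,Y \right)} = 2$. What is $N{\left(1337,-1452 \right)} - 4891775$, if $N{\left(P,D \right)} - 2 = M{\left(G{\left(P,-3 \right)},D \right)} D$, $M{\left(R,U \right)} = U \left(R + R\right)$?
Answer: $3541443$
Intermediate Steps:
$M{\left(R,U \right)} = 2 R U$ ($M{\left(R,U \right)} = U 2 R = 2 R U$)
$N{\left(P,D \right)} = 2 + 4 D^{2}$ ($N{\left(P,D \right)} = 2 + 2 \cdot 2 D D = 2 + 4 D D = 2 + 4 D^{2}$)
$N{\left(1337,-1452 \right)} - 4891775 = \left(2 + 4 \left(-1452\right)^{2}\right) - 4891775 = \left(2 + 4 \cdot 2108304\right) - 4891775 = \left(2 + 8433216\right) - 4891775 = 8433218 - 4891775 = 3541443$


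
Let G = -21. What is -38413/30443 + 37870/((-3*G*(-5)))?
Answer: -33285043/273987 ≈ -121.48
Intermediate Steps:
-38413/30443 + 37870/((-3*G*(-5))) = -38413/30443 + 37870/((-3*(-21)*(-5))) = -38413*1/30443 + 37870/((63*(-5))) = -38413/30443 + 37870/(-315) = -38413/30443 + 37870*(-1/315) = -38413/30443 - 1082/9 = -33285043/273987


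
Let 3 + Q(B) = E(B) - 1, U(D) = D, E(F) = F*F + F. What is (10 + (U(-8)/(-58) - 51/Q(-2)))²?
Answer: 4272489/3364 ≈ 1270.1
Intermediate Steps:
E(F) = F + F² (E(F) = F² + F = F + F²)
Q(B) = -4 + B*(1 + B) (Q(B) = -3 + (B*(1 + B) - 1) = -3 + (-1 + B*(1 + B)) = -4 + B*(1 + B))
(10 + (U(-8)/(-58) - 51/Q(-2)))² = (10 + (-8/(-58) - 51/(-4 - 2*(1 - 2))))² = (10 + (-8*(-1/58) - 51/(-4 - 2*(-1))))² = (10 + (4/29 - 51/(-4 + 2)))² = (10 + (4/29 - 51/(-2)))² = (10 + (4/29 - 51*(-½)))² = (10 + (4/29 + 51/2))² = (10 + 1487/58)² = (2067/58)² = 4272489/3364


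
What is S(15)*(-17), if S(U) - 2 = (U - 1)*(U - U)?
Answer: -34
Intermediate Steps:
S(U) = 2 (S(U) = 2 + (U - 1)*(U - U) = 2 + (-1 + U)*0 = 2 + 0 = 2)
S(15)*(-17) = 2*(-17) = -34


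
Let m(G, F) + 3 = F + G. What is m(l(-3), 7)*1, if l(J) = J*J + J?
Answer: 10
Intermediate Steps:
l(J) = J + J² (l(J) = J² + J = J + J²)
m(G, F) = -3 + F + G (m(G, F) = -3 + (F + G) = -3 + F + G)
m(l(-3), 7)*1 = (-3 + 7 - 3*(1 - 3))*1 = (-3 + 7 - 3*(-2))*1 = (-3 + 7 + 6)*1 = 10*1 = 10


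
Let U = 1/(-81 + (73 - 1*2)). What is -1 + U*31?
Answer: -41/10 ≈ -4.1000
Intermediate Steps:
U = -1/10 (U = 1/(-81 + (73 - 2)) = 1/(-81 + 71) = 1/(-10) = -1/10 ≈ -0.10000)
-1 + U*31 = -1 - 1/10*31 = -1 - 31/10 = -41/10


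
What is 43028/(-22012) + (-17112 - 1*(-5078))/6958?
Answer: -70535154/19144937 ≈ -3.6843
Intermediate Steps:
43028/(-22012) + (-17112 - 1*(-5078))/6958 = 43028*(-1/22012) + (-17112 + 5078)*(1/6958) = -10757/5503 - 12034*1/6958 = -10757/5503 - 6017/3479 = -70535154/19144937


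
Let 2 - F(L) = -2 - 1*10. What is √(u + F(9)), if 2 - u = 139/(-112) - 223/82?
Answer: √26306133/1148 ≈ 4.4677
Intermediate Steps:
F(L) = 14 (F(L) = 2 - (-2 - 1*10) = 2 - (-2 - 10) = 2 - 1*(-12) = 2 + 12 = 14)
u = 27371/4592 (u = 2 - (139/(-112) - 223/82) = 2 - (139*(-1/112) - 223*1/82) = 2 - (-139/112 - 223/82) = 2 - 1*(-18187/4592) = 2 + 18187/4592 = 27371/4592 ≈ 5.9606)
√(u + F(9)) = √(27371/4592 + 14) = √(91659/4592) = √26306133/1148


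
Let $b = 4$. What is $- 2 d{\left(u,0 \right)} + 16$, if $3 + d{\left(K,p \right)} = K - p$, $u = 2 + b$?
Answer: $10$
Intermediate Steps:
$u = 6$ ($u = 2 + 4 = 6$)
$d{\left(K,p \right)} = -3 + K - p$ ($d{\left(K,p \right)} = -3 + \left(K - p\right) = -3 + K - p$)
$- 2 d{\left(u,0 \right)} + 16 = - 2 \left(-3 + 6 - 0\right) + 16 = - 2 \left(-3 + 6 + 0\right) + 16 = \left(-2\right) 3 + 16 = -6 + 16 = 10$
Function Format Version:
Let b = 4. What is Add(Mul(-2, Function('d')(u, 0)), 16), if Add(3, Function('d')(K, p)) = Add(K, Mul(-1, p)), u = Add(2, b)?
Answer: 10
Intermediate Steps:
u = 6 (u = Add(2, 4) = 6)
Function('d')(K, p) = Add(-3, K, Mul(-1, p)) (Function('d')(K, p) = Add(-3, Add(K, Mul(-1, p))) = Add(-3, K, Mul(-1, p)))
Add(Mul(-2, Function('d')(u, 0)), 16) = Add(Mul(-2, Add(-3, 6, Mul(-1, 0))), 16) = Add(Mul(-2, Add(-3, 6, 0)), 16) = Add(Mul(-2, 3), 16) = Add(-6, 16) = 10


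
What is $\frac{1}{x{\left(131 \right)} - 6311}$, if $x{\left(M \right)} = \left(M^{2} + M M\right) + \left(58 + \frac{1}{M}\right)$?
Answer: $\frac{131}{3677040} \approx 3.5626 \cdot 10^{-5}$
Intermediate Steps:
$x{\left(M \right)} = 58 + \frac{1}{M} + 2 M^{2}$ ($x{\left(M \right)} = \left(M^{2} + M^{2}\right) + \left(58 + \frac{1}{M}\right) = 2 M^{2} + \left(58 + \frac{1}{M}\right) = 58 + \frac{1}{M} + 2 M^{2}$)
$\frac{1}{x{\left(131 \right)} - 6311} = \frac{1}{\left(58 + \frac{1}{131} + 2 \cdot 131^{2}\right) - 6311} = \frac{1}{\left(58 + \frac{1}{131} + 2 \cdot 17161\right) - 6311} = \frac{1}{\left(58 + \frac{1}{131} + 34322\right) - 6311} = \frac{1}{\frac{4503781}{131} - 6311} = \frac{1}{\frac{3677040}{131}} = \frac{131}{3677040}$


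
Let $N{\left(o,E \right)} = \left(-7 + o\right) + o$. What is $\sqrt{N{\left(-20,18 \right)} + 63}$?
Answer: $4$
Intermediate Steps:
$N{\left(o,E \right)} = -7 + 2 o$
$\sqrt{N{\left(-20,18 \right)} + 63} = \sqrt{\left(-7 + 2 \left(-20\right)\right) + 63} = \sqrt{\left(-7 - 40\right) + 63} = \sqrt{-47 + 63} = \sqrt{16} = 4$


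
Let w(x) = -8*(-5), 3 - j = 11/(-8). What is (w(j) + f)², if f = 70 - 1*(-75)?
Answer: 34225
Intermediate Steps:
j = 35/8 (j = 3 - 11/(-8) = 3 - 11*(-1)/8 = 3 - 1*(-11/8) = 3 + 11/8 = 35/8 ≈ 4.3750)
w(x) = 40
f = 145 (f = 70 + 75 = 145)
(w(j) + f)² = (40 + 145)² = 185² = 34225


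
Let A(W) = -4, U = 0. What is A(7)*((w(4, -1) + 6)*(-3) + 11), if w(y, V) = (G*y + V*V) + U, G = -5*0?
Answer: 40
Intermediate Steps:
G = 0
w(y, V) = V² (w(y, V) = (0*y + V*V) + 0 = (0 + V²) + 0 = V² + 0 = V²)
A(7)*((w(4, -1) + 6)*(-3) + 11) = -4*(((-1)² + 6)*(-3) + 11) = -4*((1 + 6)*(-3) + 11) = -4*(7*(-3) + 11) = -4*(-21 + 11) = -4*(-10) = 40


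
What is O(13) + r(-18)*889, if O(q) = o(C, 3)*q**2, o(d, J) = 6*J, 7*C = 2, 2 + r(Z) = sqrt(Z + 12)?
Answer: 1264 + 889*I*sqrt(6) ≈ 1264.0 + 2177.6*I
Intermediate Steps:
r(Z) = -2 + sqrt(12 + Z) (r(Z) = -2 + sqrt(Z + 12) = -2 + sqrt(12 + Z))
C = 2/7 (C = (1/7)*2 = 2/7 ≈ 0.28571)
O(q) = 18*q**2 (O(q) = (6*3)*q**2 = 18*q**2)
O(13) + r(-18)*889 = 18*13**2 + (-2 + sqrt(12 - 18))*889 = 18*169 + (-2 + sqrt(-6))*889 = 3042 + (-2 + I*sqrt(6))*889 = 3042 + (-1778 + 889*I*sqrt(6)) = 1264 + 889*I*sqrt(6)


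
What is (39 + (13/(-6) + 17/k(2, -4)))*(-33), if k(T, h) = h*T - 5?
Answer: -30481/26 ≈ -1172.3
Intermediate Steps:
k(T, h) = -5 + T*h (k(T, h) = T*h - 5 = -5 + T*h)
(39 + (13/(-6) + 17/k(2, -4)))*(-33) = (39 + (13/(-6) + 17/(-5 + 2*(-4))))*(-33) = (39 + (13*(-⅙) + 17/(-5 - 8)))*(-33) = (39 + (-13/6 + 17/(-13)))*(-33) = (39 + (-13/6 + 17*(-1/13)))*(-33) = (39 + (-13/6 - 17/13))*(-33) = (39 - 271/78)*(-33) = (2771/78)*(-33) = -30481/26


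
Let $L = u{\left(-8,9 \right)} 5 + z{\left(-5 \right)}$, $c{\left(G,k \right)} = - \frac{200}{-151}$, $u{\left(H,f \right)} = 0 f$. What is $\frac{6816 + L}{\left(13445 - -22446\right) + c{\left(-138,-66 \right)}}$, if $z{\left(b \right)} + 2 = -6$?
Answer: $\frac{1028008}{5419741} \approx 0.18968$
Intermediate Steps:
$u{\left(H,f \right)} = 0$
$z{\left(b \right)} = -8$ ($z{\left(b \right)} = -2 - 6 = -8$)
$c{\left(G,k \right)} = \frac{200}{151}$ ($c{\left(G,k \right)} = \left(-200\right) \left(- \frac{1}{151}\right) = \frac{200}{151}$)
$L = -8$ ($L = 0 \cdot 5 - 8 = 0 - 8 = -8$)
$\frac{6816 + L}{\left(13445 - -22446\right) + c{\left(-138,-66 \right)}} = \frac{6816 - 8}{\left(13445 - -22446\right) + \frac{200}{151}} = \frac{6808}{\left(13445 + 22446\right) + \frac{200}{151}} = \frac{6808}{35891 + \frac{200}{151}} = \frac{6808}{\frac{5419741}{151}} = 6808 \cdot \frac{151}{5419741} = \frac{1028008}{5419741}$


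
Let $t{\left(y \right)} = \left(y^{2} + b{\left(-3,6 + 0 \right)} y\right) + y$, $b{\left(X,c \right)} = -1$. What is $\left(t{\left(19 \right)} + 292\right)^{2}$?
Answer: $426409$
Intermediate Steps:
$t{\left(y \right)} = y^{2}$ ($t{\left(y \right)} = \left(y^{2} - y\right) + y = y^{2}$)
$\left(t{\left(19 \right)} + 292\right)^{2} = \left(19^{2} + 292\right)^{2} = \left(361 + 292\right)^{2} = 653^{2} = 426409$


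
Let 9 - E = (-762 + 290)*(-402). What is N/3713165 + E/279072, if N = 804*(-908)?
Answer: -302749617193/345413460960 ≈ -0.87648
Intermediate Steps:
N = -730032
E = -189735 (E = 9 - (-762 + 290)*(-402) = 9 - (-472)*(-402) = 9 - 1*189744 = 9 - 189744 = -189735)
N/3713165 + E/279072 = -730032/3713165 - 189735/279072 = -730032*1/3713165 - 189735*1/279072 = -730032/3713165 - 63245/93024 = -302749617193/345413460960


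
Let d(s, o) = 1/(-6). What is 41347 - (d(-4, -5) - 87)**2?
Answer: 1214963/36 ≈ 33749.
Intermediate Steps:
d(s, o) = -1/6
41347 - (d(-4, -5) - 87)**2 = 41347 - (-1/6 - 87)**2 = 41347 - (-523/6)**2 = 41347 - 1*273529/36 = 41347 - 273529/36 = 1214963/36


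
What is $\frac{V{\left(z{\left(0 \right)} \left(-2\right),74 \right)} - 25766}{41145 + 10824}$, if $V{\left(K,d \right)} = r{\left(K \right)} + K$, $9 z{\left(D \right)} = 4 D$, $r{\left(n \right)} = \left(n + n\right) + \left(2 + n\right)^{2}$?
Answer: $- \frac{25762}{51969} \approx -0.49572$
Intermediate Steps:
$r{\left(n \right)} = \left(2 + n\right)^{2} + 2 n$ ($r{\left(n \right)} = 2 n + \left(2 + n\right)^{2} = \left(2 + n\right)^{2} + 2 n$)
$z{\left(D \right)} = \frac{4 D}{9}$
$V{\left(K,d \right)} = \left(2 + K\right)^{2} + 3 K$ ($V{\left(K,d \right)} = \left(\left(2 + K\right)^{2} + 2 K\right) + K = \left(2 + K\right)^{2} + 3 K$)
$\frac{V{\left(z{\left(0 \right)} \left(-2\right),74 \right)} - 25766}{41145 + 10824} = \frac{\left(\left(2 + \frac{4}{9} \cdot 0 \left(-2\right)\right)^{2} + 3 \cdot \frac{4}{9} \cdot 0 \left(-2\right)\right) - 25766}{41145 + 10824} = \frac{\left(\left(2 + 0 \left(-2\right)\right)^{2} + 3 \cdot 0 \left(-2\right)\right) - 25766}{51969} = \left(\left(\left(2 + 0\right)^{2} + 3 \cdot 0\right) - 25766\right) \frac{1}{51969} = \left(\left(2^{2} + 0\right) - 25766\right) \frac{1}{51969} = \left(\left(4 + 0\right) - 25766\right) \frac{1}{51969} = \left(4 - 25766\right) \frac{1}{51969} = \left(-25762\right) \frac{1}{51969} = - \frac{25762}{51969}$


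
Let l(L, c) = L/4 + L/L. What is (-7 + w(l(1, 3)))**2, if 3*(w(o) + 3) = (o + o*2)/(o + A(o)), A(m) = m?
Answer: 361/4 ≈ 90.250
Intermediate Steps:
l(L, c) = 1 + L/4 (l(L, c) = L*(1/4) + 1 = L/4 + 1 = 1 + L/4)
w(o) = -5/2 (w(o) = -3 + ((o + o*2)/(o + o))/3 = -3 + ((o + 2*o)/((2*o)))/3 = -3 + ((3*o)*(1/(2*o)))/3 = -3 + (1/3)*(3/2) = -3 + 1/2 = -5/2)
(-7 + w(l(1, 3)))**2 = (-7 - 5/2)**2 = (-19/2)**2 = 361/4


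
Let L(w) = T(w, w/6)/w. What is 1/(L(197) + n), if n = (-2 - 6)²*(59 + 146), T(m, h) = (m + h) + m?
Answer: 6/78733 ≈ 7.6207e-5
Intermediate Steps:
T(m, h) = h + 2*m (T(m, h) = (h + m) + m = h + 2*m)
n = 13120 (n = (-8)²*205 = 64*205 = 13120)
L(w) = 13/6 (L(w) = (w/6 + 2*w)/w = (13*w/6)/w = 13/6)
1/(L(197) + n) = 1/(13/6 + 13120) = 1/(78733/6) = 6/78733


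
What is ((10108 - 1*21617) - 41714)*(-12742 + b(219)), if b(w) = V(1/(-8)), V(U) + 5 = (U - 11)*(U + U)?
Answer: 21705137745/32 ≈ 6.7829e+8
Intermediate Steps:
V(U) = -5 + 2*U*(-11 + U) (V(U) = -5 + (U - 11)*(U + U) = -5 + (-11 + U)*(2*U) = -5 + 2*U*(-11 + U))
b(w) = -71/32 (b(w) = -5 - 22/(-8) + 2*(1/(-8))² = -5 - 22*(-⅛) + 2*(-⅛)² = -5 + 11/4 + 2*(1/64) = -5 + 11/4 + 1/32 = -71/32)
((10108 - 1*21617) - 41714)*(-12742 + b(219)) = ((10108 - 1*21617) - 41714)*(-12742 - 71/32) = ((10108 - 21617) - 41714)*(-407815/32) = (-11509 - 41714)*(-407815/32) = -53223*(-407815/32) = 21705137745/32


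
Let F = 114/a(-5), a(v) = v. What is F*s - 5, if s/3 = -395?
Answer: 27013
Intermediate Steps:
s = -1185 (s = 3*(-395) = -1185)
F = -114/5 (F = 114/(-5) = 114*(-⅕) = -114/5 ≈ -22.800)
F*s - 5 = -114/5*(-1185) - 5 = 27018 - 5 = 27013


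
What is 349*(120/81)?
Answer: 13960/27 ≈ 517.04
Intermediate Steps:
349*(120/81) = 349*(120*(1/81)) = 349*(40/27) = 13960/27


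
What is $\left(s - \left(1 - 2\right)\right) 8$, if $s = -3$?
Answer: $-16$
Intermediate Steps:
$\left(s - \left(1 - 2\right)\right) 8 = \left(-3 - \left(1 - 2\right)\right) 8 = \left(-3 - -1\right) 8 = \left(-3 + 1\right) 8 = \left(-2\right) 8 = -16$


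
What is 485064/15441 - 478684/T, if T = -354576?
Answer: 14948617709/456250668 ≈ 32.764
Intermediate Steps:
485064/15441 - 478684/T = 485064/15441 - 478684/(-354576) = 485064*(1/15441) - 478684*(-1/354576) = 161688/5147 + 119671/88644 = 14948617709/456250668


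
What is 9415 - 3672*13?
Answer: -38321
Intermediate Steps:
9415 - 3672*13 = 9415 - 1*47736 = 9415 - 47736 = -38321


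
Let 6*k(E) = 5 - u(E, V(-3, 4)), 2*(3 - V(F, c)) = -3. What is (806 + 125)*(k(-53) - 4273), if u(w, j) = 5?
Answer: -3978163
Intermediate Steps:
V(F, c) = 9/2 (V(F, c) = 3 - ½*(-3) = 3 + 3/2 = 9/2)
k(E) = 0 (k(E) = (5 - 1*5)/6 = (5 - 5)/6 = (⅙)*0 = 0)
(806 + 125)*(k(-53) - 4273) = (806 + 125)*(0 - 4273) = 931*(-4273) = -3978163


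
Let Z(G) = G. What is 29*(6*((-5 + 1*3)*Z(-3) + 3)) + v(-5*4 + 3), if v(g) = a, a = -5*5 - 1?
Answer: 1540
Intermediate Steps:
a = -26 (a = -25 - 1 = -26)
v(g) = -26
29*(6*((-5 + 1*3)*Z(-3) + 3)) + v(-5*4 + 3) = 29*(6*((-5 + 1*3)*(-3) + 3)) - 26 = 29*(6*((-5 + 3)*(-3) + 3)) - 26 = 29*(6*(-2*(-3) + 3)) - 26 = 29*(6*(6 + 3)) - 26 = 29*(6*9) - 26 = 29*54 - 26 = 1566 - 26 = 1540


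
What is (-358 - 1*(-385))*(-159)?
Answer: -4293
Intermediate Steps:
(-358 - 1*(-385))*(-159) = (-358 + 385)*(-159) = 27*(-159) = -4293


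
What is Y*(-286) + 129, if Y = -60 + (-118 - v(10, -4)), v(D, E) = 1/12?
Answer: 306365/6 ≈ 51061.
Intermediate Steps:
v(D, E) = 1/12
Y = -2137/12 (Y = -60 + (-118 - 1*1/12) = -60 + (-118 - 1/12) = -60 - 1417/12 = -2137/12 ≈ -178.08)
Y*(-286) + 129 = -2137/12*(-286) + 129 = 305591/6 + 129 = 306365/6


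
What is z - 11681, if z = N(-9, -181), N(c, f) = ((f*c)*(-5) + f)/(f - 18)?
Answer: -2316193/199 ≈ -11639.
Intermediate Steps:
N(c, f) = (f - 5*c*f)/(-18 + f) (N(c, f) = ((c*f)*(-5) + f)/(-18 + f) = (-5*c*f + f)/(-18 + f) = (f - 5*c*f)/(-18 + f))
z = 8326/199 (z = -181*(1 - 5*(-9))/(-18 - 181) = -181*(1 + 45)/(-199) = -181*(-1/199)*46 = 8326/199 ≈ 41.839)
z - 11681 = 8326/199 - 11681 = -2316193/199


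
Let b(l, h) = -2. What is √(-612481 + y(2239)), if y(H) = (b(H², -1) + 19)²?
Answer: 4*I*√38262 ≈ 782.43*I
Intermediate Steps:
y(H) = 289 (y(H) = (-2 + 19)² = 17² = 289)
√(-612481 + y(2239)) = √(-612481 + 289) = √(-612192) = 4*I*√38262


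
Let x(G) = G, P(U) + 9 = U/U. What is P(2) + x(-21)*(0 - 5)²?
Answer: -533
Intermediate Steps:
P(U) = -8 (P(U) = -9 + U/U = -9 + 1 = -8)
P(2) + x(-21)*(0 - 5)² = -8 - 21*(0 - 5)² = -8 - 21*(-5)² = -8 - 21*25 = -8 - 525 = -533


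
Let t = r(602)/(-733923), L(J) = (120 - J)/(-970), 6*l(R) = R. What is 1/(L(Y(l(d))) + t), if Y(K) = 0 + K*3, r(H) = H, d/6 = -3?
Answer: -711905310/95260007 ≈ -7.4733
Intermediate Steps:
d = -18 (d = 6*(-3) = -18)
l(R) = R/6
Y(K) = 3*K (Y(K) = 0 + 3*K = 3*K)
L(J) = -12/97 + J/970 (L(J) = (120 - J)*(-1/970) = -12/97 + J/970)
t = -602/733923 (t = 602/(-733923) = 602*(-1/733923) = -602/733923 ≈ -0.00082025)
1/(L(Y(l(d))) + t) = 1/((-12/97 + (3*((⅙)*(-18)))/970) - 602/733923) = 1/((-12/97 + (3*(-3))/970) - 602/733923) = 1/((-12/97 + (1/970)*(-9)) - 602/733923) = 1/((-12/97 - 9/970) - 602/733923) = 1/(-129/970 - 602/733923) = 1/(-95260007/711905310) = -711905310/95260007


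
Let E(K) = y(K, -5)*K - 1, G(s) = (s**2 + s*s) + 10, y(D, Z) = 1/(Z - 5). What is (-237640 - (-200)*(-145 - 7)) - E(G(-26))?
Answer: -1339514/5 ≈ -2.6790e+5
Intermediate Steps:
y(D, Z) = 1/(-5 + Z)
G(s) = 10 + 2*s**2 (G(s) = (s**2 + s**2) + 10 = 2*s**2 + 10 = 10 + 2*s**2)
E(K) = -1 - K/10 (E(K) = K/(-5 - 5) - 1 = K/(-10) - 1 = -K/10 - 1 = -1 - K/10)
(-237640 - (-200)*(-145 - 7)) - E(G(-26)) = (-237640 - (-200)*(-145 - 7)) - (-1 - (10 + 2*(-26)**2)/10) = (-237640 - (-200)*(-152)) - (-1 - (10 + 2*676)/10) = (-237640 - 1*30400) - (-1 - (10 + 1352)/10) = (-237640 - 30400) - (-1 - 1/10*1362) = -268040 - (-1 - 681/5) = -268040 - 1*(-686/5) = -268040 + 686/5 = -1339514/5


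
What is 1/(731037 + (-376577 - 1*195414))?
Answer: 1/159046 ≈ 6.2875e-6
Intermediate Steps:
1/(731037 + (-376577 - 1*195414)) = 1/(731037 + (-376577 - 195414)) = 1/(731037 - 571991) = 1/159046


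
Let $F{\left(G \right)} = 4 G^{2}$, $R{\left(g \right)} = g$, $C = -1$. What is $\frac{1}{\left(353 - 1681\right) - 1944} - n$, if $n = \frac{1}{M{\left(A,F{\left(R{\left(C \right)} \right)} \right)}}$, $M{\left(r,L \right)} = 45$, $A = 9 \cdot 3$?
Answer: $- \frac{3317}{147240} \approx -0.022528$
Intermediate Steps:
$A = 27$
$n = \frac{1}{45} \approx 0.022222$
$\frac{1}{\left(353 - 1681\right) - 1944} - n = \frac{1}{\left(353 - 1681\right) - 1944} - \frac{1}{45} = \frac{1}{-1328 - 1944} - \frac{1}{45} = \frac{1}{-3272} - \frac{1}{45} = - \frac{1}{3272} - \frac{1}{45} = - \frac{3317}{147240}$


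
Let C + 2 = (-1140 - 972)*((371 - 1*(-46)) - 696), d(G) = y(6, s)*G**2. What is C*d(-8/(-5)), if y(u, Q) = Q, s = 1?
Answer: 37711744/25 ≈ 1.5085e+6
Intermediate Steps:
d(G) = G**2 (d(G) = 1*G**2 = G**2)
C = 589246 (C = -2 + (-1140 - 972)*((371 - 1*(-46)) - 696) = -2 - 2112*((371 + 46) - 696) = -2 - 2112*(417 - 696) = -2 - 2112*(-279) = -2 + 589248 = 589246)
C*d(-8/(-5)) = 589246*(-8/(-5))**2 = 589246*(-8*(-1/5))**2 = 589246*(8/5)**2 = 589246*(64/25) = 37711744/25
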